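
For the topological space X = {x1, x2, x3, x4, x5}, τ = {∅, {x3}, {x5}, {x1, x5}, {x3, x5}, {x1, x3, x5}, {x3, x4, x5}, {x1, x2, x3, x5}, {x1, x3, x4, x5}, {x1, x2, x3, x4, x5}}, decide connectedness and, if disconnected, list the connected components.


(X, τ) is connected.

Find clopen sets (U ∈ τ with X ∖ U ∈ τ):
  U = ∅, X ∖ U = {x1, x2, x3, x4, x5} — both open, so U is clopen.
  U = {x1, x2, x3, x4, x5}, X ∖ U = ∅ — both open, so U is clopen.
Only trivial clopens (∅ and X) exist, so (X, τ) is connected.
Compute connected components by grouping points that agree on all clopens:
  component: {x1, x2, x3, x4, x5}


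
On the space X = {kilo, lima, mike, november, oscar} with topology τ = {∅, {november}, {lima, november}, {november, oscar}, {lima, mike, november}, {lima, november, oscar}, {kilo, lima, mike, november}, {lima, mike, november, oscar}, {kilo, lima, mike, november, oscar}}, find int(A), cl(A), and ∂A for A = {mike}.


int(A) = ∅, cl(A) = {kilo, mike}, ∂A = {kilo, mike}.

Closed sets in (X, τ) are complements of opens:
  closed(X, τ) = {∅, {kilo}, {oscar}, {kilo, mike}, {kilo, oscar}, {kilo, lima, mike}, {kilo, mike, oscar}, {kilo, lima, mike, oscar}, {kilo, lima, mike, november, oscar}}.
int(A) = ⋃ {U ∈ τ : U ⊆ A}. Opens contained in A: ∅.
Taking the union of these: int(A) = ∅.
cl(A) = ⋂ {C closed : A ⊆ C}. Closed sets containing A: {kilo, mike}, {kilo, lima, mike}, {kilo, mike, oscar}, {kilo, lima, mike, oscar}, {kilo, lima, mike, november, oscar}.
Intersecting these: cl(A) = {kilo, mike}.
∂A = cl(A) ∖ int(A) = {kilo, mike} ∖ ∅ = {kilo, mike}.


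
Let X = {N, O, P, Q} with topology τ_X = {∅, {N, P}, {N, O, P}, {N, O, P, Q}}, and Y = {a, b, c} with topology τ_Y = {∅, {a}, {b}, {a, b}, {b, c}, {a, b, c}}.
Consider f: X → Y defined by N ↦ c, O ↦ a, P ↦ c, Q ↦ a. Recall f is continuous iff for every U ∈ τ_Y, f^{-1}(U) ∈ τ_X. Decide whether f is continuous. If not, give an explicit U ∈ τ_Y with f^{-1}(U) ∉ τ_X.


f is NOT continuous.

Compute f^{-1}(U) for each U ∈ τ_Y:
  U = ∅: f^{-1}(U) = ∅ ∈ τ_X ✓.
  U = {a}: f^{-1}(U) = {O, Q} ∉ τ_X ✗.
  U = {b}: f^{-1}(U) = ∅ ∈ τ_X ✓.
  U = {a, b}: f^{-1}(U) = {O, Q} ∉ τ_X ✗.
  U = {b, c}: f^{-1}(U) = {N, P} ∈ τ_X ✓.
  U = {a, b, c}: f^{-1}(U) = {N, O, P, Q} ∈ τ_X ✓.
Found U = {a} with f^{-1}(U) = {O, Q} not in τ_X. Therefore f is NOT continuous.


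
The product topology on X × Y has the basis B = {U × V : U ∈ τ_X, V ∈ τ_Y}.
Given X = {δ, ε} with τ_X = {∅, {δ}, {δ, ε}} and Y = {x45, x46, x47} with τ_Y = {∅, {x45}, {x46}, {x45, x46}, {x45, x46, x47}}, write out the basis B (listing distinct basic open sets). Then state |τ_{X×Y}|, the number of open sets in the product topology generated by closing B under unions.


Basis B = {∅ × ∅, {δ} × {x45}, {δ} × {x46}, {δ} × {x45, x46}, {δ, ε} × {x45}, {δ, ε} × {x46}, {δ} × {x45, x46, x47}, {δ, ε} × {x45, x46}, {δ, ε} × {x45, x46, x47}}; |τ_{X×Y}| = 14.

Enumerate products U × V with U ∈ τ_X, V ∈ τ_Y (deduplicated):
  ∅ × ∅ = {} (∅)
  {δ} × {x45} = {(δ,x45)}
  {δ} × {x46} = {(δ,x46)}
  {δ} × {x45, x46} = {(δ,x45), (δ,x46)}
  {δ, ε} × {x45} = {(δ,x45), (ε,x45)}
  {δ, ε} × {x46} = {(δ,x46), (ε,x46)}
  {δ} × {x45, x46, x47} = {(δ,x45), (δ,x46), (δ,x47)}
  {δ, ε} × {x45, x46} = {(δ,x45), (δ,x46), (ε,x45), (ε,x46)}
  {δ, ε} × {x45, x46, x47} = {(δ,x45), (δ,x46), (δ,x47), (ε,x45), (ε,x46), (ε,x47)}
These 9 distinct sets form the basis B.
Close under arbitrary unions to get τ_{X×Y}; counting gives |τ_{X×Y}| = 14.


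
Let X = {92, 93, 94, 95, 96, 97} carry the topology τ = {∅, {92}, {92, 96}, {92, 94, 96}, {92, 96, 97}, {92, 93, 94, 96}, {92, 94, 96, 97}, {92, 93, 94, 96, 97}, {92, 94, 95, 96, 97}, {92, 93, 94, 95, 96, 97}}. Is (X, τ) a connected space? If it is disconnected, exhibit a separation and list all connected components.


(X, τ) is connected.

Find clopen sets (U ∈ τ with X ∖ U ∈ τ):
  U = ∅, X ∖ U = {92, 93, 94, 95, 96, 97} — both open, so U is clopen.
  U = {92, 93, 94, 95, 96, 97}, X ∖ U = ∅ — both open, so U is clopen.
Only trivial clopens (∅ and X) exist, so (X, τ) is connected.
Compute connected components by grouping points that agree on all clopens:
  component: {92, 93, 94, 95, 96, 97}


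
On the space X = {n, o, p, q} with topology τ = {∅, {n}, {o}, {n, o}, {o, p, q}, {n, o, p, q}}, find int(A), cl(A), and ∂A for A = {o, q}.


int(A) = {o}, cl(A) = {o, p, q}, ∂A = {p, q}.

Closed sets in (X, τ) are complements of opens:
  closed(X, τ) = {∅, {n}, {p, q}, {n, p, q}, {o, p, q}, {n, o, p, q}}.
int(A) = ⋃ {U ∈ τ : U ⊆ A}. Opens contained in A: ∅, {o}.
Taking the union of these: int(A) = {o}.
cl(A) = ⋂ {C closed : A ⊆ C}. Closed sets containing A: {o, p, q}, {n, o, p, q}.
Intersecting these: cl(A) = {o, p, q}.
∂A = cl(A) ∖ int(A) = {o, p, q} ∖ {o} = {p, q}.


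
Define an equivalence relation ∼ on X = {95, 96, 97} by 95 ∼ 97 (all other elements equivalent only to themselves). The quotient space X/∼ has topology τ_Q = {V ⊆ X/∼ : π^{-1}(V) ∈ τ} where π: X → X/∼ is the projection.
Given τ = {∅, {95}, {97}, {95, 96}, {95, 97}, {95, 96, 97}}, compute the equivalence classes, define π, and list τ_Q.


X/∼ = {[95=97], [96]}; |τ_Q| = 3.

Equivalence classes: [95=97], [96].
Quotient map π: X → X/∼ sends 95 ↦ [95=97], 96 ↦ [96], 97 ↦ [95=97].
For each subset V ⊆ X/∼, compute π^{-1}(V) ⊆ X and check whether π^{-1}(V) ∈ τ. V is open in τ_Q iff π^{-1}(V) ∈ τ.
  V = {}: π^{-1}(V) = ∅ ∈ τ ✓.
  V = {[95=97]}: π^{-1}(V) = {95, 97} ∈ τ ✓.
  V = {[96]}: π^{-1}(V) = {96} ∉ τ ✗.
  V = {[95=97], [96]}: π^{-1}(V) = {95, 96, 97} ∈ τ ✓.
Open sets in the quotient: τ_Q = {{}, {[95=97]}, {[95=97], [96]}} (3 elements).


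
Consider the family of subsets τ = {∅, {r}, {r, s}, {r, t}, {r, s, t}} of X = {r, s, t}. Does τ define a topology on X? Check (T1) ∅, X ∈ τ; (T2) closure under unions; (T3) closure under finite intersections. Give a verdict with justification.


τ IS a topology on X.

Axiom (T1): ∅ ∈ τ? Yes; X ∈ τ? Yes.
Axiom (T2/T3): check pairwise unions and intersections of members of τ.
All pairwise intersections and unions checked — each lies in τ. Therefore τ satisfies (T1), (T2), (T3): it IS a topology on X.


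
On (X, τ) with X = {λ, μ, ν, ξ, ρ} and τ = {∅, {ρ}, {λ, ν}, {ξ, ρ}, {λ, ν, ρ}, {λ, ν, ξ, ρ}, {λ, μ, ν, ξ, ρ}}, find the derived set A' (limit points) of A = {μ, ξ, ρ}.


A' = {μ, ξ}

For each x ∈ X, list the open sets U ∈ τ with x ∈ U, then check whether U ∩ (A ∖ {x}) ≠ ∅ for every such U.
  x = λ: open {λ, ν} ∋ x has {λ, ν} ∩ (A ∖ {λ}) = ∅, so x is NOT a limit point.
  x = μ: opens ∋ x are {λ, μ, ν, ξ, ρ}; each meets A ∖ {μ}, so x IS a limit point.
  x = ν: open {λ, ν} ∋ x has {λ, ν} ∩ (A ∖ {ν}) = ∅, so x is NOT a limit point.
  x = ξ: opens ∋ x are {ξ, ρ}, {λ, ν, ξ, ρ}, {λ, μ, ν, ξ, ρ}; each meets A ∖ {ξ}, so x IS a limit point.
  x = ρ: open {ρ} ∋ x has {ρ} ∩ (A ∖ {ρ}) = ∅, so x is NOT a limit point.
Collecting: A' = {μ, ξ}.


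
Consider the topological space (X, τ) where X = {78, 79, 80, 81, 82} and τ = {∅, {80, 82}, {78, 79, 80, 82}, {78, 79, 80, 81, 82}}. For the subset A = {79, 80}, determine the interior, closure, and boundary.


int(A) = ∅, cl(A) = {78, 79, 80, 81, 82}, ∂A = {78, 79, 80, 81, 82}.

Closed sets in (X, τ) are complements of opens:
  closed(X, τ) = {∅, {81}, {78, 79, 81}, {78, 79, 80, 81, 82}}.
int(A) = ⋃ {U ∈ τ : U ⊆ A}. Opens contained in A: ∅.
Taking the union of these: int(A) = ∅.
cl(A) = ⋂ {C closed : A ⊆ C}. Closed sets containing A: {78, 79, 80, 81, 82}.
Intersecting these: cl(A) = {78, 79, 80, 81, 82}.
∂A = cl(A) ∖ int(A) = {78, 79, 80, 81, 82} ∖ ∅ = {78, 79, 80, 81, 82}.


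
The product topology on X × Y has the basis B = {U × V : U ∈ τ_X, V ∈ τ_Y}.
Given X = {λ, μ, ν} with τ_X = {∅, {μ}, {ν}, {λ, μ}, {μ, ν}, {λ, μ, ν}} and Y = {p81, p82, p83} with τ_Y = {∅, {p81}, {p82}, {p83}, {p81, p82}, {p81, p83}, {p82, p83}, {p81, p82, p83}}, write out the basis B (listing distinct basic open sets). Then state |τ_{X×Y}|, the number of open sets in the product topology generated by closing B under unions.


Basis B = {∅ × ∅, {μ} × {p81}, {μ} × {p82}, {μ} × {p83}, {ν} × {p81}, {ν} × {p82}, {ν} × {p83}, {λ, μ} × {p81}, {λ, μ} × {p82}, {λ, μ} × {p83}, {μ} × {p81, p82}, {μ} × {p81, p83}, {μ, ν} × {p81}, {μ} × {p82, p83}, {μ, ν} × {p82}, {μ, ν} × {p83}, {ν} × {p81, p82}, {ν} × {p81, p83}, {ν} × {p82, p83}, {λ, μ, ν} × {p81}, {λ, μ, ν} × {p82}, {λ, μ, ν} × {p83}, {μ} × {p81, p82, p83}, {ν} × {p81, p82, p83}, {λ, μ} × {p81, p82}, {λ, μ} × {p81, p83}, {λ, μ} × {p82, p83}, {μ, ν} × {p81, p82}, {μ, ν} × {p81, p83}, {μ, ν} × {p82, p83}, {λ, μ} × {p81, p82, p83}, {λ, μ, ν} × {p81, p82}, {λ, μ, ν} × {p81, p83}, {λ, μ, ν} × {p82, p83}, {μ, ν} × {p81, p82, p83}, {λ, μ, ν} × {p81, p82, p83}}; |τ_{X×Y}| = 216.

Enumerate products U × V with U ∈ τ_X, V ∈ τ_Y (deduplicated):
  ∅ × ∅ = {} (∅)
  {μ} × {p81} = {(μ,p81)}
  {μ} × {p82} = {(μ,p82)}
  {μ} × {p83} = {(μ,p83)}
  {ν} × {p81} = {(ν,p81)}
  {ν} × {p82} = {(ν,p82)}
  {ν} × {p83} = {(ν,p83)}
  {λ, μ} × {p81} = {(λ,p81), (μ,p81)}
  {λ, μ} × {p82} = {(λ,p82), (μ,p82)}
  {λ, μ} × {p83} = {(λ,p83), (μ,p83)}
  {μ} × {p81, p82} = {(μ,p81), (μ,p82)}
  {μ} × {p81, p83} = {(μ,p81), (μ,p83)}
  {μ, ν} × {p81} = {(μ,p81), (ν,p81)}
  {μ} × {p82, p83} = {(μ,p82), (μ,p83)}
  {μ, ν} × {p82} = {(μ,p82), (ν,p82)}
  {μ, ν} × {p83} = {(μ,p83), (ν,p83)}
  {ν} × {p81, p82} = {(ν,p81), (ν,p82)}
  {ν} × {p81, p83} = {(ν,p81), (ν,p83)}
  {ν} × {p82, p83} = {(ν,p82), (ν,p83)}
  {λ, μ, ν} × {p81} = {(λ,p81), (μ,p81), (ν,p81)}
  {λ, μ, ν} × {p82} = {(λ,p82), (μ,p82), (ν,p82)}
  {λ, μ, ν} × {p83} = {(λ,p83), (μ,p83), (ν,p83)}
  {μ} × {p81, p82, p83} = {(μ,p81), (μ,p82), (μ,p83)}
  {ν} × {p81, p82, p83} = {(ν,p81), (ν,p82), (ν,p83)}
  {λ, μ} × {p81, p82} = {(λ,p81), (λ,p82), (μ,p81), (μ,p82)}
  {λ, μ} × {p81, p83} = {(λ,p81), (λ,p83), (μ,p81), (μ,p83)}
  {λ, μ} × {p82, p83} = {(λ,p82), (λ,p83), (μ,p82), (μ,p83)}
  {μ, ν} × {p81, p82} = {(μ,p81), (μ,p82), (ν,p81), (ν,p82)}
  {μ, ν} × {p81, p83} = {(μ,p81), (μ,p83), (ν,p81), (ν,p83)}
  {μ, ν} × {p82, p83} = {(μ,p82), (μ,p83), (ν,p82), (ν,p83)}
  {λ, μ} × {p81, p82, p83} = {(λ,p81), (λ,p82), (λ,p83), (μ,p81), (μ,p82), (μ,p83)}
  {λ, μ, ν} × {p81, p82} = {(λ,p81), (λ,p82), (μ,p81), (μ,p82), (ν,p81), (ν,p82)}
  {λ, μ, ν} × {p81, p83} = {(λ,p81), (λ,p83), (μ,p81), (μ,p83), (ν,p81), (ν,p83)}
  {λ, μ, ν} × {p82, p83} = {(λ,p82), (λ,p83), (μ,p82), (μ,p83), (ν,p82), (ν,p83)}
  {μ, ν} × {p81, p82, p83} = {(μ,p81), (μ,p82), (μ,p83), (ν,p81), (ν,p82), (ν,p83)}
  {λ, μ, ν} × {p81, p82, p83} = {(λ,p81), (λ,p82), (λ,p83), (μ,p81), (μ,p82), (μ,p83), (ν,p81), (ν,p82), (ν,p83)}
These 36 distinct sets form the basis B.
Close under arbitrary unions to get τ_{X×Y}; counting gives |τ_{X×Y}| = 216.


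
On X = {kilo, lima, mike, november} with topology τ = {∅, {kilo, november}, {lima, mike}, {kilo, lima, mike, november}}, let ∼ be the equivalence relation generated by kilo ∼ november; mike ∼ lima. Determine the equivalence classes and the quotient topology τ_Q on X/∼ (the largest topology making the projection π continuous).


X/∼ = {[kilo=november], [lima=mike]}; |τ_Q| = 4.

Equivalence classes: [kilo=november], [lima=mike].
Quotient map π: X → X/∼ sends kilo ↦ [kilo=november], lima ↦ [lima=mike], mike ↦ [lima=mike], november ↦ [kilo=november].
For each subset V ⊆ X/∼, compute π^{-1}(V) ⊆ X and check whether π^{-1}(V) ∈ τ. V is open in τ_Q iff π^{-1}(V) ∈ τ.
  V = {}: π^{-1}(V) = ∅ ∈ τ ✓.
  V = {[kilo=november]}: π^{-1}(V) = {kilo, november} ∈ τ ✓.
  V = {[lima=mike]}: π^{-1}(V) = {lima, mike} ∈ τ ✓.
  V = {[kilo=november], [lima=mike]}: π^{-1}(V) = {kilo, lima, mike, november} ∈ τ ✓.
Open sets in the quotient: τ_Q = {{}, {[kilo=november]}, {[lima=mike]}, {[kilo=november], [lima=mike]}} (4 elements).


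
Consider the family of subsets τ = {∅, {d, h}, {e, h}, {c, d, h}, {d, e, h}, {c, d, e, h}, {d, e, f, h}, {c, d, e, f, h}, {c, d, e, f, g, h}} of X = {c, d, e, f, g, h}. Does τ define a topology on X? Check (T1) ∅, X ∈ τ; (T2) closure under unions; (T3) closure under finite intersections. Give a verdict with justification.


τ is NOT a topology on X.

Axiom (T1): ∅ ∈ τ? Yes; X ∈ τ? Yes.
Axiom (T2/T3): check pairwise unions and intersections of members of τ.
Counterexample for (T3): {d, h} ∩ {e, h} = {h} ∉ τ. Therefore τ is NOT a topology.


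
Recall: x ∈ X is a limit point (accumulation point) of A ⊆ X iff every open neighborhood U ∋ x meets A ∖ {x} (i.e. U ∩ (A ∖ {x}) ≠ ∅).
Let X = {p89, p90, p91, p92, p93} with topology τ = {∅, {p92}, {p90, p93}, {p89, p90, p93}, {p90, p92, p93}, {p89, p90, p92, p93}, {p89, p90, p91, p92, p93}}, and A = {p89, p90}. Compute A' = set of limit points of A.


A' = {p89, p91, p93}

For each x ∈ X, list the open sets U ∈ τ with x ∈ U, then check whether U ∩ (A ∖ {x}) ≠ ∅ for every such U.
  x = p89: opens ∋ x are {p89, p90, p93}, {p89, p90, p92, p93}, {p89, p90, p91, p92, p93}; each meets A ∖ {p89}, so x IS a limit point.
  x = p90: open {p90, p93} ∋ x has {p90, p93} ∩ (A ∖ {p90}) = ∅, so x is NOT a limit point.
  x = p91: opens ∋ x are {p89, p90, p91, p92, p93}; each meets A ∖ {p91}, so x IS a limit point.
  x = p92: open {p92} ∋ x has {p92} ∩ (A ∖ {p92}) = ∅, so x is NOT a limit point.
  x = p93: opens ∋ x are {p90, p93}, {p89, p90, p93}, {p90, p92, p93}, {p89, p90, p92, p93}, {p89, p90, p91, p92, p93}; each meets A ∖ {p93}, so x IS a limit point.
Collecting: A' = {p89, p91, p93}.


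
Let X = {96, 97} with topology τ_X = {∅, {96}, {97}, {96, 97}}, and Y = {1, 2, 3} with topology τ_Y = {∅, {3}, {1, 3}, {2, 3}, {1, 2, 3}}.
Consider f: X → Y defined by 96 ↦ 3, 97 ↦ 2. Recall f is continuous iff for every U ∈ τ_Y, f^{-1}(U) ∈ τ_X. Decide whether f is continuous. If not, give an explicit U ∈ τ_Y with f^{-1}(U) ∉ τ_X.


f IS continuous.

Compute f^{-1}(U) for each U ∈ τ_Y:
  U = ∅: f^{-1}(U) = ∅ ∈ τ_X ✓.
  U = {3}: f^{-1}(U) = {96} ∈ τ_X ✓.
  U = {1, 3}: f^{-1}(U) = {96} ∈ τ_X ✓.
  U = {2, 3}: f^{-1}(U) = {96, 97} ∈ τ_X ✓.
  U = {1, 2, 3}: f^{-1}(U) = {96, 97} ∈ τ_X ✓.
Every preimage lies in τ_X, so f IS continuous.


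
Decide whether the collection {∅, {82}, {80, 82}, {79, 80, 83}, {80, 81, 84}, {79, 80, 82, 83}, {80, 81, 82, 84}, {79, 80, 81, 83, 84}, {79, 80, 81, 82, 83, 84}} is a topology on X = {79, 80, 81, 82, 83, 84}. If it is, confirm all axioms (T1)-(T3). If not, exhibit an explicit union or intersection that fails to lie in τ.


τ is NOT a topology on X.

Axiom (T1): ∅ ∈ τ? Yes; X ∈ τ? Yes.
Axiom (T2/T3): check pairwise unions and intersections of members of τ.
Counterexample for (T3): {80, 82} ∩ {79, 80, 83} = {80} ∉ τ. Therefore τ is NOT a topology.


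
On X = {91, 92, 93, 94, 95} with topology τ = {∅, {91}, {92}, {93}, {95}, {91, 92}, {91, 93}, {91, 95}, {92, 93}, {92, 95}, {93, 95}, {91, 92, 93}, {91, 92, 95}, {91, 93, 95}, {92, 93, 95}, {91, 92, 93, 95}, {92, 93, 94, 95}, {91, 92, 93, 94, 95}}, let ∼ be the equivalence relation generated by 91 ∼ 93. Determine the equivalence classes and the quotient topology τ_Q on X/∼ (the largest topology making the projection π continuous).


X/∼ = {[91=93], [92], [94], [95]}; |τ_Q| = 9.

Equivalence classes: [91=93], [92], [94], [95].
Quotient map π: X → X/∼ sends 91 ↦ [91=93], 92 ↦ [92], 93 ↦ [91=93], 94 ↦ [94], 95 ↦ [95].
For each subset V ⊆ X/∼, compute π^{-1}(V) ⊆ X and check whether π^{-1}(V) ∈ τ. V is open in τ_Q iff π^{-1}(V) ∈ τ.
  V = {}: π^{-1}(V) = ∅ ∈ τ ✓.
  V = {[91=93]}: π^{-1}(V) = {91, 93} ∈ τ ✓.
  V = {[92]}: π^{-1}(V) = {92} ∈ τ ✓.
  V = {[91=93], [92]}: π^{-1}(V) = {91, 92, 93} ∈ τ ✓.
  V = {[94]}: π^{-1}(V) = {94} ∉ τ ✗.
  V = {[91=93], [94]}: π^{-1}(V) = {91, 93, 94} ∉ τ ✗.
  V = {[92], [94]}: π^{-1}(V) = {92, 94} ∉ τ ✗.
  V = {[91=93], [92], [94]}: π^{-1}(V) = {91, 92, 93, 94} ∉ τ ✗.
  V = {[95]}: π^{-1}(V) = {95} ∈ τ ✓.
  V = {[91=93], [95]}: π^{-1}(V) = {91, 93, 95} ∈ τ ✓.
  V = {[92], [95]}: π^{-1}(V) = {92, 95} ∈ τ ✓.
  V = {[91=93], [92], [95]}: π^{-1}(V) = {91, 92, 93, 95} ∈ τ ✓.
  V = {[94], [95]}: π^{-1}(V) = {94, 95} ∉ τ ✗.
  V = {[91=93], [94], [95]}: π^{-1}(V) = {91, 93, 94, 95} ∉ τ ✗.
  V = {[92], [94], [95]}: π^{-1}(V) = {92, 94, 95} ∉ τ ✗.
  V = {[91=93], [92], [94], [95]}: π^{-1}(V) = {91, 92, 93, 94, 95} ∈ τ ✓.
Open sets in the quotient: τ_Q = {{}, {[91=93]}, {[92]}, {[91=93], [92]}, {[95]}, {[91=93], [95]}, {[92], [95]}, {[91=93], [92], [95]}, {[91=93], [92], [94], [95]}} (9 elements).


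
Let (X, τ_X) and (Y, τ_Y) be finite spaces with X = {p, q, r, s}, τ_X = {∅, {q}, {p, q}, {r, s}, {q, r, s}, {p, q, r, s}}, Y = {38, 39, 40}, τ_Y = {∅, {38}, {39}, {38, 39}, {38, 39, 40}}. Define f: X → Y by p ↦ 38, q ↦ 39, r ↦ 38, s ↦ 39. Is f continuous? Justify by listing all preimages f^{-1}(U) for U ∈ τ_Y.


f is NOT continuous.

Compute f^{-1}(U) for each U ∈ τ_Y:
  U = ∅: f^{-1}(U) = ∅ ∈ τ_X ✓.
  U = {38}: f^{-1}(U) = {p, r} ∉ τ_X ✗.
  U = {39}: f^{-1}(U) = {q, s} ∉ τ_X ✗.
  U = {38, 39}: f^{-1}(U) = {p, q, r, s} ∈ τ_X ✓.
  U = {38, 39, 40}: f^{-1}(U) = {p, q, r, s} ∈ τ_X ✓.
Found U = {38} with f^{-1}(U) = {p, r} not in τ_X. Therefore f is NOT continuous.


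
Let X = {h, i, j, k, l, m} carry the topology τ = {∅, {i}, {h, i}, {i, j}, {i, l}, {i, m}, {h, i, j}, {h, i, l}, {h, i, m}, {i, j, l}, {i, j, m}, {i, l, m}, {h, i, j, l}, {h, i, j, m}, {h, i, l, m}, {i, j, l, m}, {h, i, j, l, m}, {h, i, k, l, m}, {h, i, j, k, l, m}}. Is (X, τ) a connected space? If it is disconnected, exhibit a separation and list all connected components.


(X, τ) is connected.

Find clopen sets (U ∈ τ with X ∖ U ∈ τ):
  U = ∅, X ∖ U = {h, i, j, k, l, m} — both open, so U is clopen.
  U = {h, i, j, k, l, m}, X ∖ U = ∅ — both open, so U is clopen.
Only trivial clopens (∅ and X) exist, so (X, τ) is connected.
Compute connected components by grouping points that agree on all clopens:
  component: {h, i, j, k, l, m}


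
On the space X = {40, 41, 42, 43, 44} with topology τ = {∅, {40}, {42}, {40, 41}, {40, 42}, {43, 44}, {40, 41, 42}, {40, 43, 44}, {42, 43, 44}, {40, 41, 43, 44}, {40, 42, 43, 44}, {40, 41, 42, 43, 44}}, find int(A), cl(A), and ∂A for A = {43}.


int(A) = ∅, cl(A) = {43, 44}, ∂A = {43, 44}.

Closed sets in (X, τ) are complements of opens:
  closed(X, τ) = {∅, {41}, {42}, {40, 41}, {41, 42}, {43, 44}, {40, 41, 42}, {41, 43, 44}, {42, 43, 44}, {40, 41, 43, 44}, {41, 42, 43, 44}, {40, 41, 42, 43, 44}}.
int(A) = ⋃ {U ∈ τ : U ⊆ A}. Opens contained in A: ∅.
Taking the union of these: int(A) = ∅.
cl(A) = ⋂ {C closed : A ⊆ C}. Closed sets containing A: {43, 44}, {41, 43, 44}, {42, 43, 44}, {40, 41, 43, 44}, {41, 42, 43, 44}, {40, 41, 42, 43, 44}.
Intersecting these: cl(A) = {43, 44}.
∂A = cl(A) ∖ int(A) = {43, 44} ∖ ∅ = {43, 44}.


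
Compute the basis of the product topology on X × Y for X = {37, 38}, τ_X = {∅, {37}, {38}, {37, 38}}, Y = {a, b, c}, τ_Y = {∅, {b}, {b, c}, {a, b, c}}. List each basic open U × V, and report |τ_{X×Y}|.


Basis B = {∅ × ∅, {37} × {b}, {38} × {b}, {37} × {b, c}, {37, 38} × {b}, {38} × {b, c}, {37} × {a, b, c}, {38} × {a, b, c}, {37, 38} × {b, c}, {37, 38} × {a, b, c}}; |τ_{X×Y}| = 16.

Enumerate products U × V with U ∈ τ_X, V ∈ τ_Y (deduplicated):
  ∅ × ∅ = {} (∅)
  {37} × {b} = {(37,b)}
  {38} × {b} = {(38,b)}
  {37} × {b, c} = {(37,b), (37,c)}
  {37, 38} × {b} = {(37,b), (38,b)}
  {38} × {b, c} = {(38,b), (38,c)}
  {37} × {a, b, c} = {(37,a), (37,b), (37,c)}
  {38} × {a, b, c} = {(38,a), (38,b), (38,c)}
  {37, 38} × {b, c} = {(37,b), (37,c), (38,b), (38,c)}
  {37, 38} × {a, b, c} = {(37,a), (37,b), (37,c), (38,a), (38,b), (38,c)}
These 10 distinct sets form the basis B.
Close under arbitrary unions to get τ_{X×Y}; counting gives |τ_{X×Y}| = 16.


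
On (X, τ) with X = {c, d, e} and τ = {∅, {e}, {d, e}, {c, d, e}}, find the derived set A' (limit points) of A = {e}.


A' = {c, d}

For each x ∈ X, list the open sets U ∈ τ with x ∈ U, then check whether U ∩ (A ∖ {x}) ≠ ∅ for every such U.
  x = c: opens ∋ x are {c, d, e}; each meets A ∖ {c}, so x IS a limit point.
  x = d: opens ∋ x are {d, e}, {c, d, e}; each meets A ∖ {d}, so x IS a limit point.
  x = e: open {e} ∋ x has {e} ∩ (A ∖ {e}) = ∅, so x is NOT a limit point.
Collecting: A' = {c, d}.


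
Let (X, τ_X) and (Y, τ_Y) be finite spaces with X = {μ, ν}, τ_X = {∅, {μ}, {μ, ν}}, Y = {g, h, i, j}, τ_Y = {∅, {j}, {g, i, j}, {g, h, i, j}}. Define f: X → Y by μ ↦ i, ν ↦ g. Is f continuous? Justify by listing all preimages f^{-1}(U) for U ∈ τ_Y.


f IS continuous.

Compute f^{-1}(U) for each U ∈ τ_Y:
  U = ∅: f^{-1}(U) = ∅ ∈ τ_X ✓.
  U = {j}: f^{-1}(U) = ∅ ∈ τ_X ✓.
  U = {g, i, j}: f^{-1}(U) = {μ, ν} ∈ τ_X ✓.
  U = {g, h, i, j}: f^{-1}(U) = {μ, ν} ∈ τ_X ✓.
Every preimage lies in τ_X, so f IS continuous.


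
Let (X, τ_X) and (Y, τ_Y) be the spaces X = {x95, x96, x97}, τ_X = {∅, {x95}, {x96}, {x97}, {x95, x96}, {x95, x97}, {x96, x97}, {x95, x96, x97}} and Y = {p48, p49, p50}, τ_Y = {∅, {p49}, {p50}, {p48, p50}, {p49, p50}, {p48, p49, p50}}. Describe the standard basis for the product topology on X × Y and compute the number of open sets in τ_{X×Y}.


Basis B = {∅ × ∅, {x95} × {p49}, {x95} × {p50}, {x96} × {p49}, {x96} × {p50}, {x97} × {p49}, {x97} × {p50}, {x95} × {p48, p50}, {x95} × {p49, p50}, {x95, x96} × {p49}, {x95, x97} × {p49}, {x95, x96} × {p50}, {x95, x97} × {p50}, {x96} × {p48, p50}, {x96} × {p49, p50}, {x96, x97} × {p49}, {x96, x97} × {p50}, {x97} × {p48, p50}, {x97} × {p49, p50}, {x95} × {p48, p49, p50}, {x95, x96, x97} × {p49}, {x95, x96, x97} × {p50}, {x96} × {p48, p49, p50}, {x97} × {p48, p49, p50}, {x95, x96} × {p48, p50}, {x95, x97} × {p48, p50}, {x95, x96} × {p49, p50}, {x95, x97} × {p49, p50}, {x96, x97} × {p48, p50}, {x96, x97} × {p49, p50}, {x95, x96} × {p48, p49, p50}, {x95, x97} × {p48, p49, p50}, {x95, x96, x97} × {p48, p50}, {x95, x96, x97} × {p49, p50}, {x96, x97} × {p48, p49, p50}, {x95, x96, x97} × {p48, p49, p50}}; |τ_{X×Y}| = 216.

Enumerate products U × V with U ∈ τ_X, V ∈ τ_Y (deduplicated):
  ∅ × ∅ = {} (∅)
  {x95} × {p49} = {(x95,p49)}
  {x95} × {p50} = {(x95,p50)}
  {x96} × {p49} = {(x96,p49)}
  {x96} × {p50} = {(x96,p50)}
  {x97} × {p49} = {(x97,p49)}
  {x97} × {p50} = {(x97,p50)}
  {x95} × {p48, p50} = {(x95,p48), (x95,p50)}
  {x95} × {p49, p50} = {(x95,p49), (x95,p50)}
  {x95, x96} × {p49} = {(x95,p49), (x96,p49)}
  {x95, x97} × {p49} = {(x95,p49), (x97,p49)}
  {x95, x96} × {p50} = {(x95,p50), (x96,p50)}
  {x95, x97} × {p50} = {(x95,p50), (x97,p50)}
  {x96} × {p48, p50} = {(x96,p48), (x96,p50)}
  {x96} × {p49, p50} = {(x96,p49), (x96,p50)}
  {x96, x97} × {p49} = {(x96,p49), (x97,p49)}
  {x96, x97} × {p50} = {(x96,p50), (x97,p50)}
  {x97} × {p48, p50} = {(x97,p48), (x97,p50)}
  {x97} × {p49, p50} = {(x97,p49), (x97,p50)}
  {x95} × {p48, p49, p50} = {(x95,p48), (x95,p49), (x95,p50)}
  {x95, x96, x97} × {p49} = {(x95,p49), (x96,p49), (x97,p49)}
  {x95, x96, x97} × {p50} = {(x95,p50), (x96,p50), (x97,p50)}
  {x96} × {p48, p49, p50} = {(x96,p48), (x96,p49), (x96,p50)}
  {x97} × {p48, p49, p50} = {(x97,p48), (x97,p49), (x97,p50)}
  {x95, x96} × {p48, p50} = {(x95,p48), (x95,p50), (x96,p48), (x96,p50)}
  {x95, x97} × {p48, p50} = {(x95,p48), (x95,p50), (x97,p48), (x97,p50)}
  {x95, x96} × {p49, p50} = {(x95,p49), (x95,p50), (x96,p49), (x96,p50)}
  {x95, x97} × {p49, p50} = {(x95,p49), (x95,p50), (x97,p49), (x97,p50)}
  {x96, x97} × {p48, p50} = {(x96,p48), (x96,p50), (x97,p48), (x97,p50)}
  {x96, x97} × {p49, p50} = {(x96,p49), (x96,p50), (x97,p49), (x97,p50)}
  {x95, x96} × {p48, p49, p50} = {(x95,p48), (x95,p49), (x95,p50), (x96,p48), (x96,p49), (x96,p50)}
  {x95, x97} × {p48, p49, p50} = {(x95,p48), (x95,p49), (x95,p50), (x97,p48), (x97,p49), (x97,p50)}
  {x95, x96, x97} × {p48, p50} = {(x95,p48), (x95,p50), (x96,p48), (x96,p50), (x97,p48), (x97,p50)}
  {x95, x96, x97} × {p49, p50} = {(x95,p49), (x95,p50), (x96,p49), (x96,p50), (x97,p49), (x97,p50)}
  {x96, x97} × {p48, p49, p50} = {(x96,p48), (x96,p49), (x96,p50), (x97,p48), (x97,p49), (x97,p50)}
  {x95, x96, x97} × {p48, p49, p50} = {(x95,p48), (x95,p49), (x95,p50), (x96,p48), (x96,p49), (x96,p50), (x97,p48), (x97,p49), (x97,p50)}
These 36 distinct sets form the basis B.
Close under arbitrary unions to get τ_{X×Y}; counting gives |τ_{X×Y}| = 216.


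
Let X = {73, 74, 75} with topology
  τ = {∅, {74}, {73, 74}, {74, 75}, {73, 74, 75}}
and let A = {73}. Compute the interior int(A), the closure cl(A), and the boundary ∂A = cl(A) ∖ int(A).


int(A) = ∅, cl(A) = {73}, ∂A = {73}.

Closed sets in (X, τ) are complements of opens:
  closed(X, τ) = {∅, {73}, {75}, {73, 75}, {73, 74, 75}}.
int(A) = ⋃ {U ∈ τ : U ⊆ A}. Opens contained in A: ∅.
Taking the union of these: int(A) = ∅.
cl(A) = ⋂ {C closed : A ⊆ C}. Closed sets containing A: {73}, {73, 75}, {73, 74, 75}.
Intersecting these: cl(A) = {73}.
∂A = cl(A) ∖ int(A) = {73} ∖ ∅ = {73}.


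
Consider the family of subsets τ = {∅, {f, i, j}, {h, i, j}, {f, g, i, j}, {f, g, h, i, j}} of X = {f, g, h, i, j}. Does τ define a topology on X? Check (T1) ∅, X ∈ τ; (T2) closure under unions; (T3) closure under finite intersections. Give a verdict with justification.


τ is NOT a topology on X.

Axiom (T1): ∅ ∈ τ? Yes; X ∈ τ? Yes.
Axiom (T2/T3): check pairwise unions and intersections of members of τ.
Counterexample for (T3): {f, i, j} ∩ {h, i, j} = {i, j} ∉ τ. Therefore τ is NOT a topology.


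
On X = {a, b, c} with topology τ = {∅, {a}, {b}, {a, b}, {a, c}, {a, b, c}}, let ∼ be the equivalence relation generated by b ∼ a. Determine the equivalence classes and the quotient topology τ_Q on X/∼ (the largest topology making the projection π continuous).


X/∼ = {[a=b], [c]}; |τ_Q| = 3.

Equivalence classes: [a=b], [c].
Quotient map π: X → X/∼ sends a ↦ [a=b], b ↦ [a=b], c ↦ [c].
For each subset V ⊆ X/∼, compute π^{-1}(V) ⊆ X and check whether π^{-1}(V) ∈ τ. V is open in τ_Q iff π^{-1}(V) ∈ τ.
  V = {}: π^{-1}(V) = ∅ ∈ τ ✓.
  V = {[a=b]}: π^{-1}(V) = {a, b} ∈ τ ✓.
  V = {[c]}: π^{-1}(V) = {c} ∉ τ ✗.
  V = {[a=b], [c]}: π^{-1}(V) = {a, b, c} ∈ τ ✓.
Open sets in the quotient: τ_Q = {{}, {[a=b]}, {[a=b], [c]}} (3 elements).


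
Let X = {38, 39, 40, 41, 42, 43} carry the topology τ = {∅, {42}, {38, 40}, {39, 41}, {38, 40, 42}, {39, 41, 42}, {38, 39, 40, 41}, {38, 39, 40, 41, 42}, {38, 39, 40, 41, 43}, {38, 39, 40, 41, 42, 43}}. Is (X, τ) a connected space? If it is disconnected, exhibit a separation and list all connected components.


(X, τ) is disconnected; components = [{42}, {38, 39, 40, 41, 43}].

Find clopen sets (U ∈ τ with X ∖ U ∈ τ):
  U = ∅, X ∖ U = {38, 39, 40, 41, 42, 43} — both open, so U is clopen.
  U = {42}, X ∖ U = {38, 39, 40, 41, 43} — both open, so U is clopen.
  U = {38, 39, 40, 41, 43}, X ∖ U = {42} — both open, so U is clopen.
  U = {38, 39, 40, 41, 42, 43}, X ∖ U = ∅ — both open, so U is clopen.
Nontrivial clopen(s) exist: e.g. {42}. So (X, τ) is disconnected.
Compute connected components by grouping points that agree on all clopens:
  component: {42}
  component: {38, 39, 40, 41, 43}


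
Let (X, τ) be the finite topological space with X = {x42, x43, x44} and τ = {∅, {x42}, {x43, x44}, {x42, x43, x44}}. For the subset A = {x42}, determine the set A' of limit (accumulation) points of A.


A' = ∅

For each x ∈ X, list the open sets U ∈ τ with x ∈ U, then check whether U ∩ (A ∖ {x}) ≠ ∅ for every such U.
  x = x42: open {x42} ∋ x has {x42} ∩ (A ∖ {x42}) = ∅, so x is NOT a limit point.
  x = x43: open {x43, x44} ∋ x has {x43, x44} ∩ (A ∖ {x43}) = ∅, so x is NOT a limit point.
  x = x44: open {x43, x44} ∋ x has {x43, x44} ∩ (A ∖ {x44}) = ∅, so x is NOT a limit point.
Collecting: A' = ∅.


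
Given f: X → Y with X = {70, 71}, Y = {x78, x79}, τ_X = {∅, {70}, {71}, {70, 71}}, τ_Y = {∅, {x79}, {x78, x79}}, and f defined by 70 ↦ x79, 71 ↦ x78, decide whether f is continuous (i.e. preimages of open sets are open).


f IS continuous.

Compute f^{-1}(U) for each U ∈ τ_Y:
  U = ∅: f^{-1}(U) = ∅ ∈ τ_X ✓.
  U = {x79}: f^{-1}(U) = {70} ∈ τ_X ✓.
  U = {x78, x79}: f^{-1}(U) = {70, 71} ∈ τ_X ✓.
Every preimage lies in τ_X, so f IS continuous.


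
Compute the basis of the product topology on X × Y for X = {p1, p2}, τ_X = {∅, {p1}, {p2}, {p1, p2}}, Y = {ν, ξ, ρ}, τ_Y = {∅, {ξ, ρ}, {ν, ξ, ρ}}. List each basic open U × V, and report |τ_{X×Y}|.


Basis B = {∅ × ∅, {p1} × {ξ, ρ}, {p2} × {ξ, ρ}, {p1} × {ν, ξ, ρ}, {p2} × {ν, ξ, ρ}, {p1, p2} × {ξ, ρ}, {p1, p2} × {ν, ξ, ρ}}; |τ_{X×Y}| = 9.

Enumerate products U × V with U ∈ τ_X, V ∈ τ_Y (deduplicated):
  ∅ × ∅ = {} (∅)
  {p1} × {ξ, ρ} = {(p1,ξ), (p1,ρ)}
  {p2} × {ξ, ρ} = {(p2,ξ), (p2,ρ)}
  {p1} × {ν, ξ, ρ} = {(p1,ν), (p1,ξ), (p1,ρ)}
  {p2} × {ν, ξ, ρ} = {(p2,ν), (p2,ξ), (p2,ρ)}
  {p1, p2} × {ξ, ρ} = {(p1,ξ), (p1,ρ), (p2,ξ), (p2,ρ)}
  {p1, p2} × {ν, ξ, ρ} = {(p1,ν), (p1,ξ), (p1,ρ), (p2,ν), (p2,ξ), (p2,ρ)}
These 7 distinct sets form the basis B.
Close under arbitrary unions to get τ_{X×Y}; counting gives |τ_{X×Y}| = 9.


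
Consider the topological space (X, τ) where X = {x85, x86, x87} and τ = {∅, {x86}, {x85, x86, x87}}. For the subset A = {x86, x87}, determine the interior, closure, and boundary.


int(A) = {x86}, cl(A) = {x85, x86, x87}, ∂A = {x85, x87}.

Closed sets in (X, τ) are complements of opens:
  closed(X, τ) = {∅, {x85, x87}, {x85, x86, x87}}.
int(A) = ⋃ {U ∈ τ : U ⊆ A}. Opens contained in A: ∅, {x86}.
Taking the union of these: int(A) = {x86}.
cl(A) = ⋂ {C closed : A ⊆ C}. Closed sets containing A: {x85, x86, x87}.
Intersecting these: cl(A) = {x85, x86, x87}.
∂A = cl(A) ∖ int(A) = {x85, x86, x87} ∖ {x86} = {x85, x87}.


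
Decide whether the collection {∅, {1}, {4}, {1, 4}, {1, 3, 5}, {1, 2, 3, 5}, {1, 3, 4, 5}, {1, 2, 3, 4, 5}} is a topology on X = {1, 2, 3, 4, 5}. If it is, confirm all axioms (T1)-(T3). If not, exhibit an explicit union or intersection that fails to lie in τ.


τ IS a topology on X.

Axiom (T1): ∅ ∈ τ? Yes; X ∈ τ? Yes.
Axiom (T2/T3): check pairwise unions and intersections of members of τ.
All pairwise intersections and unions checked — each lies in τ. Therefore τ satisfies (T1), (T2), (T3): it IS a topology on X.


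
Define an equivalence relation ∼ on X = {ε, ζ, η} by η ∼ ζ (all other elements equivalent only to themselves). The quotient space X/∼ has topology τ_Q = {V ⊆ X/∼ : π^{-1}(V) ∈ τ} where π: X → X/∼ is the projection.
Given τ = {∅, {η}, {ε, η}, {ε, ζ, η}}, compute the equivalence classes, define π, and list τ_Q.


X/∼ = {[ε], [ζ=η]}; |τ_Q| = 2.

Equivalence classes: [ε], [ζ=η].
Quotient map π: X → X/∼ sends ε ↦ [ε], ζ ↦ [ζ=η], η ↦ [ζ=η].
For each subset V ⊆ X/∼, compute π^{-1}(V) ⊆ X and check whether π^{-1}(V) ∈ τ. V is open in τ_Q iff π^{-1}(V) ∈ τ.
  V = {}: π^{-1}(V) = ∅ ∈ τ ✓.
  V = {[ε]}: π^{-1}(V) = {ε} ∉ τ ✗.
  V = {[ζ=η]}: π^{-1}(V) = {ζ, η} ∉ τ ✗.
  V = {[ε], [ζ=η]}: π^{-1}(V) = {ε, ζ, η} ∈ τ ✓.
Open sets in the quotient: τ_Q = {{}, {[ε], [ζ=η]}} (2 elements).


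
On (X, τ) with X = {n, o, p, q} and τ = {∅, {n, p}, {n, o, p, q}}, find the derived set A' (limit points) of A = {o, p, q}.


A' = {n, o, q}

For each x ∈ X, list the open sets U ∈ τ with x ∈ U, then check whether U ∩ (A ∖ {x}) ≠ ∅ for every such U.
  x = n: opens ∋ x are {n, p}, {n, o, p, q}; each meets A ∖ {n}, so x IS a limit point.
  x = o: opens ∋ x are {n, o, p, q}; each meets A ∖ {o}, so x IS a limit point.
  x = p: open {n, p} ∋ x has {n, p} ∩ (A ∖ {p}) = ∅, so x is NOT a limit point.
  x = q: opens ∋ x are {n, o, p, q}; each meets A ∖ {q}, so x IS a limit point.
Collecting: A' = {n, o, q}.


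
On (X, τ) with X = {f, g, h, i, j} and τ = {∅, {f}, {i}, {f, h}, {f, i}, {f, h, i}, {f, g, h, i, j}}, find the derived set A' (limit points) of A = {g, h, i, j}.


A' = {g, j}

For each x ∈ X, list the open sets U ∈ τ with x ∈ U, then check whether U ∩ (A ∖ {x}) ≠ ∅ for every such U.
  x = f: open {f} ∋ x has {f} ∩ (A ∖ {f}) = ∅, so x is NOT a limit point.
  x = g: opens ∋ x are {f, g, h, i, j}; each meets A ∖ {g}, so x IS a limit point.
  x = h: open {f, h} ∋ x has {f, h} ∩ (A ∖ {h}) = ∅, so x is NOT a limit point.
  x = i: open {i} ∋ x has {i} ∩ (A ∖ {i}) = ∅, so x is NOT a limit point.
  x = j: opens ∋ x are {f, g, h, i, j}; each meets A ∖ {j}, so x IS a limit point.
Collecting: A' = {g, j}.


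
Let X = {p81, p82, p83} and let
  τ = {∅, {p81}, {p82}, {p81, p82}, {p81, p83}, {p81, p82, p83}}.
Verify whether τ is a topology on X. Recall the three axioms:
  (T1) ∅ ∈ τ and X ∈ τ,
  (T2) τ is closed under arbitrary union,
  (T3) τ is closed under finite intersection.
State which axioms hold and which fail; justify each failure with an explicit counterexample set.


τ IS a topology on X.

Axiom (T1): ∅ ∈ τ? Yes; X ∈ τ? Yes.
Axiom (T2/T3): check pairwise unions and intersections of members of τ.
All pairwise intersections and unions checked — each lies in τ. Therefore τ satisfies (T1), (T2), (T3): it IS a topology on X.


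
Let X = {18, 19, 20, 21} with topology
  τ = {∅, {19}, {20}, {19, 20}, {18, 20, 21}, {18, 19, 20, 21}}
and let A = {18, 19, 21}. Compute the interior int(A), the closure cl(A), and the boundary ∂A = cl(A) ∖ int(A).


int(A) = {19}, cl(A) = {18, 19, 21}, ∂A = {18, 21}.

Closed sets in (X, τ) are complements of opens:
  closed(X, τ) = {∅, {19}, {18, 21}, {18, 19, 21}, {18, 20, 21}, {18, 19, 20, 21}}.
int(A) = ⋃ {U ∈ τ : U ⊆ A}. Opens contained in A: ∅, {19}.
Taking the union of these: int(A) = {19}.
cl(A) = ⋂ {C closed : A ⊆ C}. Closed sets containing A: {18, 19, 21}, {18, 19, 20, 21}.
Intersecting these: cl(A) = {18, 19, 21}.
∂A = cl(A) ∖ int(A) = {18, 19, 21} ∖ {19} = {18, 21}.


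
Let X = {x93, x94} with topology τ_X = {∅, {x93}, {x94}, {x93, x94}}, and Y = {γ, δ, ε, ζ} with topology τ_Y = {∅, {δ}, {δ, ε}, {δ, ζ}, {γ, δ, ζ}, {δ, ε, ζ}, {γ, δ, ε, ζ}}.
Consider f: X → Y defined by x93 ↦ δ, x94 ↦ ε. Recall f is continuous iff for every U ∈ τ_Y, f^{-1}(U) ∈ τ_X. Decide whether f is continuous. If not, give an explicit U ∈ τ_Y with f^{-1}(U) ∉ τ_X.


f IS continuous.

Compute f^{-1}(U) for each U ∈ τ_Y:
  U = ∅: f^{-1}(U) = ∅ ∈ τ_X ✓.
  U = {δ}: f^{-1}(U) = {x93} ∈ τ_X ✓.
  U = {δ, ε}: f^{-1}(U) = {x93, x94} ∈ τ_X ✓.
  U = {δ, ζ}: f^{-1}(U) = {x93} ∈ τ_X ✓.
  U = {γ, δ, ζ}: f^{-1}(U) = {x93} ∈ τ_X ✓.
  U = {δ, ε, ζ}: f^{-1}(U) = {x93, x94} ∈ τ_X ✓.
  U = {γ, δ, ε, ζ}: f^{-1}(U) = {x93, x94} ∈ τ_X ✓.
Every preimage lies in τ_X, so f IS continuous.


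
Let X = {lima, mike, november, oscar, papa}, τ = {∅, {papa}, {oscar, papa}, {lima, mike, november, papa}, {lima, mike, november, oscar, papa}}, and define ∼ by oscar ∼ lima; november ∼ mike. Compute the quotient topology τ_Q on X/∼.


X/∼ = {[lima=oscar], [mike=november], [papa]}; |τ_Q| = 3.

Equivalence classes: [lima=oscar], [mike=november], [papa].
Quotient map π: X → X/∼ sends lima ↦ [lima=oscar], mike ↦ [mike=november], november ↦ [mike=november], oscar ↦ [lima=oscar], papa ↦ [papa].
For each subset V ⊆ X/∼, compute π^{-1}(V) ⊆ X and check whether π^{-1}(V) ∈ τ. V is open in τ_Q iff π^{-1}(V) ∈ τ.
  V = {}: π^{-1}(V) = ∅ ∈ τ ✓.
  V = {[lima=oscar]}: π^{-1}(V) = {lima, oscar} ∉ τ ✗.
  V = {[mike=november]}: π^{-1}(V) = {mike, november} ∉ τ ✗.
  V = {[lima=oscar], [mike=november]}: π^{-1}(V) = {lima, mike, november, oscar} ∉ τ ✗.
  V = {[papa]}: π^{-1}(V) = {papa} ∈ τ ✓.
  V = {[lima=oscar], [papa]}: π^{-1}(V) = {lima, oscar, papa} ∉ τ ✗.
  V = {[mike=november], [papa]}: π^{-1}(V) = {mike, november, papa} ∉ τ ✗.
  V = {[lima=oscar], [mike=november], [papa]}: π^{-1}(V) = {lima, mike, november, oscar, papa} ∈ τ ✓.
Open sets in the quotient: τ_Q = {{}, {[papa]}, {[lima=oscar], [mike=november], [papa]}} (3 elements).


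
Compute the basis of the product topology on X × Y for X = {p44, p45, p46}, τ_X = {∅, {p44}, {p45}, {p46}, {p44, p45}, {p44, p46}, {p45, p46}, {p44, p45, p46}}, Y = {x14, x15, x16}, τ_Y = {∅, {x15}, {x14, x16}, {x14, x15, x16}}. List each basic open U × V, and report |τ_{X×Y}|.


Basis B = {∅ × ∅, {p44} × {x15}, {p45} × {x15}, {p46} × {x15}, {p44} × {x14, x16}, {p44, p45} × {x15}, {p44, p46} × {x15}, {p45} × {x14, x16}, {p45, p46} × {x15}, {p46} × {x14, x16}, {p44} × {x14, x15, x16}, {p44, p45, p46} × {x15}, {p45} × {x14, x15, x16}, {p46} × {x14, x15, x16}, {p44, p45} × {x14, x16}, {p44, p46} × {x14, x16}, {p45, p46} × {x14, x16}, {p44, p45} × {x14, x15, x16}, {p44, p46} × {x14, x15, x16}, {p44, p45, p46} × {x14, x16}, {p45, p46} × {x14, x15, x16}, {p44, p45, p46} × {x14, x15, x16}}; |τ_{X×Y}| = 64.

Enumerate products U × V with U ∈ τ_X, V ∈ τ_Y (deduplicated):
  ∅ × ∅ = {} (∅)
  {p44} × {x15} = {(p44,x15)}
  {p45} × {x15} = {(p45,x15)}
  {p46} × {x15} = {(p46,x15)}
  {p44} × {x14, x16} = {(p44,x14), (p44,x16)}
  {p44, p45} × {x15} = {(p44,x15), (p45,x15)}
  {p44, p46} × {x15} = {(p44,x15), (p46,x15)}
  {p45} × {x14, x16} = {(p45,x14), (p45,x16)}
  {p45, p46} × {x15} = {(p45,x15), (p46,x15)}
  {p46} × {x14, x16} = {(p46,x14), (p46,x16)}
  {p44} × {x14, x15, x16} = {(p44,x14), (p44,x15), (p44,x16)}
  {p44, p45, p46} × {x15} = {(p44,x15), (p45,x15), (p46,x15)}
  {p45} × {x14, x15, x16} = {(p45,x14), (p45,x15), (p45,x16)}
  {p46} × {x14, x15, x16} = {(p46,x14), (p46,x15), (p46,x16)}
  {p44, p45} × {x14, x16} = {(p44,x14), (p44,x16), (p45,x14), (p45,x16)}
  {p44, p46} × {x14, x16} = {(p44,x14), (p44,x16), (p46,x14), (p46,x16)}
  {p45, p46} × {x14, x16} = {(p45,x14), (p45,x16), (p46,x14), (p46,x16)}
  {p44, p45} × {x14, x15, x16} = {(p44,x14), (p44,x15), (p44,x16), (p45,x14), (p45,x15), (p45,x16)}
  {p44, p46} × {x14, x15, x16} = {(p44,x14), (p44,x15), (p44,x16), (p46,x14), (p46,x15), (p46,x16)}
  {p44, p45, p46} × {x14, x16} = {(p44,x14), (p44,x16), (p45,x14), (p45,x16), (p46,x14), (p46,x16)}
  {p45, p46} × {x14, x15, x16} = {(p45,x14), (p45,x15), (p45,x16), (p46,x14), (p46,x15), (p46,x16)}
  {p44, p45, p46} × {x14, x15, x16} = {(p44,x14), (p44,x15), (p44,x16), (p45,x14), (p45,x15), (p45,x16), (p46,x14), (p46,x15), (p46,x16)}
These 22 distinct sets form the basis B.
Close under arbitrary unions to get τ_{X×Y}; counting gives |τ_{X×Y}| = 64.


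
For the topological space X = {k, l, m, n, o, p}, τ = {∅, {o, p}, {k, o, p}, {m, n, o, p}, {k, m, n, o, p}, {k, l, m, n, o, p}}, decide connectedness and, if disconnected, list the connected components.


(X, τ) is connected.

Find clopen sets (U ∈ τ with X ∖ U ∈ τ):
  U = ∅, X ∖ U = {k, l, m, n, o, p} — both open, so U is clopen.
  U = {k, l, m, n, o, p}, X ∖ U = ∅ — both open, so U is clopen.
Only trivial clopens (∅ and X) exist, so (X, τ) is connected.
Compute connected components by grouping points that agree on all clopens:
  component: {k, l, m, n, o, p}
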